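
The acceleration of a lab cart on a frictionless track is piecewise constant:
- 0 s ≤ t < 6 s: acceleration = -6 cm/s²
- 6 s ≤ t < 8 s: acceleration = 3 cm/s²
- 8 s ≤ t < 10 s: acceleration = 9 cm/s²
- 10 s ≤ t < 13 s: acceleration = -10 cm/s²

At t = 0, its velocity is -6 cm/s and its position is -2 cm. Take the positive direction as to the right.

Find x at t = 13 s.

On each constant-a segment, Δv = aΔt and Δx = v₀Δt + ½aΔt²; chain segment to segment.
0–6 s: v starts -6 cm/s; Δx = -6·6 + ½·-6·6² = -144 cm; v ends -42 cm/s.
6–8 s: v starts -42 cm/s; Δx = -42·2 + ½·3·2² = -78 cm; v ends -36 cm/s.
8–10 s: v starts -36 cm/s; Δx = -36·2 + ½·9·2² = -54 cm; v ends -18 cm/s.
10–13 s: v starts -18 cm/s; Δx = -18·3 + ½·-10·3² = -99 cm; v ends -48 cm/s.
x(13) = -2 + Σ Δx = -377 cm.

-377 cm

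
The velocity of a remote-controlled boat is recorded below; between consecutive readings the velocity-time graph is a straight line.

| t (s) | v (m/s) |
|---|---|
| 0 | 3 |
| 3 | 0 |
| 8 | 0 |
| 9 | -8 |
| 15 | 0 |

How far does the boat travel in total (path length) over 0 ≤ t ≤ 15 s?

32.5 m

Total distance travelled is ∫|v| dt — sum the magnitudes of each area piece.
0–3 s: |½(3 + 0)(3)| = 4.5 m
3–8 s: |0| × 5 = 0 m
8–9 s: |½(0 + -8)(1)| = 4 m
9–15 s: |½(-8 + 0)(6)| = 24 m
Total distance = 32.5 m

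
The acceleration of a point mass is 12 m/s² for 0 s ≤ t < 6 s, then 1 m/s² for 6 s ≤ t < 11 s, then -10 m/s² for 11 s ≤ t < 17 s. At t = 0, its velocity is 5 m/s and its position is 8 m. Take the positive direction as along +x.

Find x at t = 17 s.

On each constant-a segment, Δv = aΔt and Δx = v₀Δt + ½aΔt²; chain segment to segment.
0–6 s: v starts 5 m/s; Δx = 5·6 + ½·12·6² = 246 m; v ends 77 m/s.
6–11 s: v starts 77 m/s; Δx = 77·5 + ½·1·5² = 397.5 m; v ends 82 m/s.
11–17 s: v starts 82 m/s; Δx = 82·6 + ½·-10·6² = 312 m; v ends 22 m/s.
x(17) = 8 + Σ Δx = 963.5 m.

963.5 m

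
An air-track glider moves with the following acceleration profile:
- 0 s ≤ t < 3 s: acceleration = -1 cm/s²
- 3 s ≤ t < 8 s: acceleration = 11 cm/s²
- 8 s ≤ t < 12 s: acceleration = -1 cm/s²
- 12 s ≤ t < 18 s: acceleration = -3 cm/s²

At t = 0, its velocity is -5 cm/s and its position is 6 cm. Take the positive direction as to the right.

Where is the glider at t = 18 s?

468 cm

On each constant-a segment, Δv = aΔt and Δx = v₀Δt + ½aΔt²; chain segment to segment.
0–3 s: v starts -5 cm/s; Δx = -5·3 + ½·-1·3² = -19.5 cm; v ends -8 cm/s.
3–8 s: v starts -8 cm/s; Δx = -8·5 + ½·11·5² = 97.5 cm; v ends 47 cm/s.
8–12 s: v starts 47 cm/s; Δx = 47·4 + ½·-1·4² = 180 cm; v ends 43 cm/s.
12–18 s: v starts 43 cm/s; Δx = 43·6 + ½·-3·6² = 204 cm; v ends 25 cm/s.
x(18) = 6 + Σ Δx = 468 cm.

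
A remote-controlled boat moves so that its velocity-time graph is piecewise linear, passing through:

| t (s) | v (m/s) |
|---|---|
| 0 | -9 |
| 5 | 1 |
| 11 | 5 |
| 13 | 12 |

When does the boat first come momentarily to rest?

v changes sign on 0–5 s (from -9 to 1); the graph is linear there, so v = 0 at t = 0 + (9)·(5 − 0)/(1 − -9) = 4.5 s.

t = 4.5 s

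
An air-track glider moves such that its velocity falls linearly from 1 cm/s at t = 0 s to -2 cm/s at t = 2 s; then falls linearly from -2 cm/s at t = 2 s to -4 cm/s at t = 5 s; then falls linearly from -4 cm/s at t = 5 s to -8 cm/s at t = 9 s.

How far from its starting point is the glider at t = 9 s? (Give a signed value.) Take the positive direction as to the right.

Displacement is the signed area under the v-t curve.
0–2 s: ½(1 + -2)(2) = -1 cm
2–5 s: ½(-2 + -4)(3) = -9 cm
5–9 s: ½(-4 + -8)(4) = -24 cm
Net displacement = -34 cm

-34 cm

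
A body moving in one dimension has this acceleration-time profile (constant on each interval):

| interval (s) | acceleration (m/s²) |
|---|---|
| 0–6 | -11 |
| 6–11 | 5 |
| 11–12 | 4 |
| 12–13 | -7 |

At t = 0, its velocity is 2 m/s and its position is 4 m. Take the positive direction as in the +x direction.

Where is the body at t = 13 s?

On each constant-a segment, Δv = aΔt and Δx = v₀Δt + ½aΔt²; chain segment to segment.
0–6 s: v starts 2 m/s; Δx = 2·6 + ½·-11·6² = -186 m; v ends -64 m/s.
6–11 s: v starts -64 m/s; Δx = -64·5 + ½·5·5² = -257.5 m; v ends -39 m/s.
11–12 s: v starts -39 m/s; Δx = -39·1 + ½·4·1² = -37 m; v ends -35 m/s.
12–13 s: v starts -35 m/s; Δx = -35·1 + ½·-7·1² = -38.5 m; v ends -42 m/s.
x(13) = 4 + Σ Δx = -515 m.

-515 m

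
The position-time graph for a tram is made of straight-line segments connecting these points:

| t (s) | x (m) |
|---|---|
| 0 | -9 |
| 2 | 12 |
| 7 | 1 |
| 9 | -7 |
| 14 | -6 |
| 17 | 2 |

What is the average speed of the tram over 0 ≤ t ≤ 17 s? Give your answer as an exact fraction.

Average speed = (total path length)/(elapsed time); on a piecewise-linear x-t graph the path length is Σ|Δx|.
0–2 s: |Δx| = |12 − -9| = 21 m
2–7 s: |Δx| = |1 − 12| = 11 m
7–9 s: |Δx| = |-7 − 1| = 8 m
9–14 s: |Δx| = |-6 − -7| = 1 m
14–17 s: |Δx| = |2 − -6| = 8 m
Total path = 49 m; average speed = 49/17 = 49/17 m/s.

49/17 m/s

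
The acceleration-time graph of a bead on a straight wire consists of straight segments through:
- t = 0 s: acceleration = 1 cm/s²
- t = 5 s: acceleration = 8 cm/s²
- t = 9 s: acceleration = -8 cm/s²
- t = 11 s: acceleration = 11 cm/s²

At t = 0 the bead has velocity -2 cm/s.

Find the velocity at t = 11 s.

Δv equals the area under the a-t graph; then v = v₀ + Δv.
0–5 s: ½(1 + 8)(5) = 22.5 cm/s
5–9 s: ½(8 + -8)(4) = 0 cm/s
9–11 s: ½(-8 + 11)(2) = 3 cm/s
Δv = 25.5 cm/s, so v(11) = -2 + (25.5) = 23.5 cm/s.

23.5 cm/s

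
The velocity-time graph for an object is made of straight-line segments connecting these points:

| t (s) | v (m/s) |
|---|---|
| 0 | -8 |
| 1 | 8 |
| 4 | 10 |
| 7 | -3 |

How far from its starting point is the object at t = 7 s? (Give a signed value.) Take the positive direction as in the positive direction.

37.5 m

Displacement is the signed area under the v-t curve.
0–1 s: ½(-8 + 8)(1) = 0 m
1–4 s: ½(8 + 10)(3) = 27 m
4–7 s: ½(10 + -3)(3) = 10.5 m
Net displacement = 37.5 m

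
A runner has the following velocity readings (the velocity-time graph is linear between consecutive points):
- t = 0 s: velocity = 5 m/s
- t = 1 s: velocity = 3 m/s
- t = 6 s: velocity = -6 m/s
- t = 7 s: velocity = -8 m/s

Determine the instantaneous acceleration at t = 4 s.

-1.8 m/s²

Acceleration is the slope of the v-t graph on 1–6 s: (-6 − 3)/(6 − 1) = -1.8 m/s².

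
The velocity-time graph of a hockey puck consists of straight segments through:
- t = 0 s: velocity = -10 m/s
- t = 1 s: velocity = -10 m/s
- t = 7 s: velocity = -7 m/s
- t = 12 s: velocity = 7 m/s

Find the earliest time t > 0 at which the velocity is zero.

v changes sign on 7–12 s (from -7 to 7); the graph is linear there, so v = 0 at t = 7 + (7)·(12 − 7)/(7 − -7) = 9.5 s.

t = 9.5 s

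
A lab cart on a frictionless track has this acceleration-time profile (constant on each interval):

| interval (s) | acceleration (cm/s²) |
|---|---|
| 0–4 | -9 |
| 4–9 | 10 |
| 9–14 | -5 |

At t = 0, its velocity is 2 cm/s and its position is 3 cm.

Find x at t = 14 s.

On each constant-a segment, Δv = aΔt and Δx = v₀Δt + ½aΔt²; chain segment to segment.
0–4 s: v starts 2 cm/s; Δx = 2·4 + ½·-9·4² = -64 cm; v ends -34 cm/s.
4–9 s: v starts -34 cm/s; Δx = -34·5 + ½·10·5² = -45 cm; v ends 16 cm/s.
9–14 s: v starts 16 cm/s; Δx = 16·5 + ½·-5·5² = 17.5 cm; v ends -9 cm/s.
x(14) = 3 + Σ Δx = -88.5 cm.

-88.5 cm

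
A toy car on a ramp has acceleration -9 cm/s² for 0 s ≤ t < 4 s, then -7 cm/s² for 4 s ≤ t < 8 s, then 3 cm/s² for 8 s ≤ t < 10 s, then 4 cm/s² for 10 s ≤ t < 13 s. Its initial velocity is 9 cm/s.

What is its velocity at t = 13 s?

Δv equals the area under the a-t graph; then v = v₀ + Δv.
0–4 s: -9 × 4 = -36 cm/s
4–8 s: -7 × 4 = -28 cm/s
8–10 s: 3 × 2 = 6 cm/s
10–13 s: 4 × 3 = 12 cm/s
Δv = -46 cm/s, so v(13) = 9 + (-46) = -37 cm/s.

-37 cm/s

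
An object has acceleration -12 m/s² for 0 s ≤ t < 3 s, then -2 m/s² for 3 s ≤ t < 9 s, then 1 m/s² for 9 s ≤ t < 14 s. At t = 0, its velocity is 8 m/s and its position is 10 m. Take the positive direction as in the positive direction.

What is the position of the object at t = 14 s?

-411.5 m

On each constant-a segment, Δv = aΔt and Δx = v₀Δt + ½aΔt²; chain segment to segment.
0–3 s: v starts 8 m/s; Δx = 8·3 + ½·-12·3² = -30 m; v ends -28 m/s.
3–9 s: v starts -28 m/s; Δx = -28·6 + ½·-2·6² = -204 m; v ends -40 m/s.
9–14 s: v starts -40 m/s; Δx = -40·5 + ½·1·5² = -187.5 m; v ends -35 m/s.
x(14) = 10 + Σ Δx = -411.5 m.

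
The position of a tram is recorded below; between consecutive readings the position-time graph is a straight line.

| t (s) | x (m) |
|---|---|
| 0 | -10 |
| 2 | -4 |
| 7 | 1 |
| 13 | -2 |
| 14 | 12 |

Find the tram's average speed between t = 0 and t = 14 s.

2 m/s

Average speed = (total path length)/(elapsed time); on a piecewise-linear x-t graph the path length is Σ|Δx|.
0–2 s: |Δx| = |-4 − -10| = 6 m
2–7 s: |Δx| = |1 − -4| = 5 m
7–13 s: |Δx| = |-2 − 1| = 3 m
13–14 s: |Δx| = |12 − -2| = 14 m
Total path = 28 m; average speed = 28/14 = 2 m/s.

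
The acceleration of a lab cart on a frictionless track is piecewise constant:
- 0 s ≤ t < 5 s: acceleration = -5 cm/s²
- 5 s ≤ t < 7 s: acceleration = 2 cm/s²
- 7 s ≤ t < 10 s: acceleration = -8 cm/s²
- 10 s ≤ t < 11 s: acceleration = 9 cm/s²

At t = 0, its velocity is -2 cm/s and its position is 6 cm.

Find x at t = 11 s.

On each constant-a segment, Δv = aΔt and Δx = v₀Δt + ½aΔt²; chain segment to segment.
0–5 s: v starts -2 cm/s; Δx = -2·5 + ½·-5·5² = -72.5 cm; v ends -27 cm/s.
5–7 s: v starts -27 cm/s; Δx = -27·2 + ½·2·2² = -50 cm; v ends -23 cm/s.
7–10 s: v starts -23 cm/s; Δx = -23·3 + ½·-8·3² = -105 cm; v ends -47 cm/s.
10–11 s: v starts -47 cm/s; Δx = -47·1 + ½·9·1² = -42.5 cm; v ends -38 cm/s.
x(11) = 6 + Σ Δx = -264 cm.

-264 cm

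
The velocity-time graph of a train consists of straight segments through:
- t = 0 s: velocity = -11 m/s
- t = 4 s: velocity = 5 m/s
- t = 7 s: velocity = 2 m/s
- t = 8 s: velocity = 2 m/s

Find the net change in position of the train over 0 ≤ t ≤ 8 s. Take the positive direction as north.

0.5 m

Displacement is the signed area under the v-t curve.
0–4 s: ½(-11 + 5)(4) = -12 m
4–7 s: ½(5 + 2)(3) = 10.5 m
7–8 s: 2 × 1 = 2 m
Net displacement = 0.5 m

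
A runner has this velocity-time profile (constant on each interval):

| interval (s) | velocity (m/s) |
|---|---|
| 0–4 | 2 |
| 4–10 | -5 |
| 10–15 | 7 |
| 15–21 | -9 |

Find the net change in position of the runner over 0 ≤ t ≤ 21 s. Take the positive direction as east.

Net displacement equals the area under the velocity-time graph (areas below the axis count negative).
0–4 s: 2 × 4 = 8 m
4–10 s: -5 × 6 = -30 m
10–15 s: 7 × 5 = 35 m
15–21 s: -9 × 6 = -54 m
Net displacement = -41 m

-41 m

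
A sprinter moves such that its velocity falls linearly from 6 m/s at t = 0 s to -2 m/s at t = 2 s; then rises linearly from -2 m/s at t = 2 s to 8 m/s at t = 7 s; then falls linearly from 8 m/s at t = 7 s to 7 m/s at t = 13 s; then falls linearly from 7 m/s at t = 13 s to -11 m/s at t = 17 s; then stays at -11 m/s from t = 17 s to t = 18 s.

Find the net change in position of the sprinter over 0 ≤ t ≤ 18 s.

Net displacement equals the area under the velocity-time graph (areas below the axis count negative).
0–2 s: ½(6 + -2)(2) = 4 m
2–7 s: ½(-2 + 8)(5) = 15 m
7–13 s: ½(8 + 7)(6) = 45 m
13–17 s: ½(7 + -11)(4) = -8 m
17–18 s: -11 × 1 = -11 m
Net displacement = 45 m

45 m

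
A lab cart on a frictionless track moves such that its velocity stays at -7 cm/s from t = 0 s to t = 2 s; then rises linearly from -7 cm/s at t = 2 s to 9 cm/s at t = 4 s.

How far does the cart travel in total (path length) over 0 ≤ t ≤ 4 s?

Total distance travelled is ∫|v| dt — sum the magnitudes of each area piece.
0–2 s: |-7| × 2 = 14 cm
2–4 s: v = 0 at t = 2.875 s; triangle areas 3.0625 + 5.0625 = 8.125 cm
Total distance = 22.125 cm

22.125 cm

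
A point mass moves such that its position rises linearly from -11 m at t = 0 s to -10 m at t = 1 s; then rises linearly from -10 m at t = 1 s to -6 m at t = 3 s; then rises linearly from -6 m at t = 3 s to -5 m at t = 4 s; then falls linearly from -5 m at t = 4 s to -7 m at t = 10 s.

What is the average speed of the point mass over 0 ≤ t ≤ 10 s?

Average speed = (total path length)/(elapsed time); on a piecewise-linear x-t graph the path length is Σ|Δx|.
0–1 s: |Δx| = |-10 − -11| = 1 m
1–3 s: |Δx| = |-6 − -10| = 4 m
3–4 s: |Δx| = |-5 − -6| = 1 m
4–10 s: |Δx| = |-7 − -5| = 2 m
Total path = 8 m; average speed = 8/10 = 0.8 m/s.

0.8 m/s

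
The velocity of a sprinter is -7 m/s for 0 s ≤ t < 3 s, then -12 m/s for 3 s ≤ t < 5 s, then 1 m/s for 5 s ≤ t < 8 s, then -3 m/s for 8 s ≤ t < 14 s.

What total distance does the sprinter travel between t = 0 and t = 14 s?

66 m

Distance (not displacement) is the total path length: add the absolute areas under v-t.
0–3 s: |-7| × 3 = 21 m
3–5 s: |-12| × 2 = 24 m
5–8 s: |1| × 3 = 3 m
8–14 s: |-3| × 6 = 18 m
Total distance = 66 m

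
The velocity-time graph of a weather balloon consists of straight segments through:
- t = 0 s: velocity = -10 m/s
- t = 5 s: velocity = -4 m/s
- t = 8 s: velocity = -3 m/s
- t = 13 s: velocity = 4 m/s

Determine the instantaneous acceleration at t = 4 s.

Acceleration is the slope of the v-t graph on 0–5 s: (-4 − -10)/(5 − 0) = 1.2 m/s².

1.2 m/s²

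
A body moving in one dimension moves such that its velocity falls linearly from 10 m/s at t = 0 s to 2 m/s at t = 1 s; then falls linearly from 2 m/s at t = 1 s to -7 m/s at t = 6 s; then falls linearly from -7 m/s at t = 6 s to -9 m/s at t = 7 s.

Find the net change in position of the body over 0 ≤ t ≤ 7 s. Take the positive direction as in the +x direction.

-14.5 m

Net displacement equals the area under the velocity-time graph (areas below the axis count negative).
0–1 s: ½(10 + 2)(1) = 6 m
1–6 s: ½(2 + -7)(5) = -12.5 m
6–7 s: ½(-7 + -9)(1) = -8 m
Net displacement = -14.5 m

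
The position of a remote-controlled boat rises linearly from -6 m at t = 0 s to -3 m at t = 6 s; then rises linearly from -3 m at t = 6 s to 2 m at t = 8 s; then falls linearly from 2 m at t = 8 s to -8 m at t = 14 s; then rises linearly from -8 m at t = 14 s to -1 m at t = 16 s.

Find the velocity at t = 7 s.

2.5 m/s

Velocity is the slope of the x-t graph on 6–8 s: (2 − -3)/(8 − 6) = 2.5 m/s.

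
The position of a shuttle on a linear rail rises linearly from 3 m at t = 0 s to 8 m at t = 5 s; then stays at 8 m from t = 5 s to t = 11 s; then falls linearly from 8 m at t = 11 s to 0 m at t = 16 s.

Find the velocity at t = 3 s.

Velocity is the slope of the x-t graph on 0–5 s: (8 − 3)/(5 − 0) = 1 m/s.

1 m/s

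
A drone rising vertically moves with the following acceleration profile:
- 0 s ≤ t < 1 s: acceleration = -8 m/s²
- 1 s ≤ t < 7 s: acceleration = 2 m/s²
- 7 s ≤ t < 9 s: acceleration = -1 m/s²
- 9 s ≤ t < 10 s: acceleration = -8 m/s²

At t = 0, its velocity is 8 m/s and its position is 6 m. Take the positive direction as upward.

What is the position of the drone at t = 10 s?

On each constant-a segment, Δv = aΔt and Δx = v₀Δt + ½aΔt²; chain segment to segment.
0–1 s: v starts 8 m/s; Δx = 8·1 + ½·-8·1² = 4 m; v ends 0 m/s.
1–7 s: v starts 0 m/s; Δx = 0·6 + ½·2·6² = 36 m; v ends 12 m/s.
7–9 s: v starts 12 m/s; Δx = 12·2 + ½·-1·2² = 22 m; v ends 10 m/s.
9–10 s: v starts 10 m/s; Δx = 10·1 + ½·-8·1² = 6 m; v ends 2 m/s.
x(10) = 6 + Σ Δx = 74 m.

74 m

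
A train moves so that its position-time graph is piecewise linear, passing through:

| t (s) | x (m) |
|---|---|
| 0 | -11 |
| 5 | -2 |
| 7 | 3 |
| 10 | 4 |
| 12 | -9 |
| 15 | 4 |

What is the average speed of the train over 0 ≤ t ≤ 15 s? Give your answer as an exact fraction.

41/15 m/s

Average speed = (total path length)/(elapsed time); on a piecewise-linear x-t graph the path length is Σ|Δx|.
0–5 s: |Δx| = |-2 − -11| = 9 m
5–7 s: |Δx| = |3 − -2| = 5 m
7–10 s: |Δx| = |4 − 3| = 1 m
10–12 s: |Δx| = |-9 − 4| = 13 m
12–15 s: |Δx| = |4 − -9| = 13 m
Total path = 41 m; average speed = 41/15 = 41/15 m/s.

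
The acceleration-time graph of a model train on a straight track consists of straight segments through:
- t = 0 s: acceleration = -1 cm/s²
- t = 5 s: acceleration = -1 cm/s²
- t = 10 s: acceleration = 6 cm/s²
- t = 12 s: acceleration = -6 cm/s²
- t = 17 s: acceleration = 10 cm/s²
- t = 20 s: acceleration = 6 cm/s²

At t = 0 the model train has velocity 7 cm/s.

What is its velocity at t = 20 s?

Δv equals the area under the a-t graph; then v = v₀ + Δv.
0–5 s: -1 × 5 = -5 cm/s
5–10 s: ½(-1 + 6)(5) = 12.5 cm/s
10–12 s: ½(6 + -6)(2) = 0 cm/s
12–17 s: ½(-6 + 10)(5) = 10 cm/s
17–20 s: ½(10 + 6)(3) = 24 cm/s
Δv = 41.5 cm/s, so v(20) = 7 + (41.5) = 48.5 cm/s.

48.5 cm/s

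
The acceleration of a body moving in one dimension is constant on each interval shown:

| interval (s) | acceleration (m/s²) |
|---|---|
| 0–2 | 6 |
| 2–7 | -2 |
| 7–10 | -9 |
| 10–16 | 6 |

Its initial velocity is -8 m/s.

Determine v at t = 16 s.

Δv equals the area under the a-t graph; then v = v₀ + Δv.
0–2 s: 6 × 2 = 12 m/s
2–7 s: -2 × 5 = -10 m/s
7–10 s: -9 × 3 = -27 m/s
10–16 s: 6 × 6 = 36 m/s
Δv = 11 m/s, so v(16) = -8 + (11) = 3 m/s.

3 m/s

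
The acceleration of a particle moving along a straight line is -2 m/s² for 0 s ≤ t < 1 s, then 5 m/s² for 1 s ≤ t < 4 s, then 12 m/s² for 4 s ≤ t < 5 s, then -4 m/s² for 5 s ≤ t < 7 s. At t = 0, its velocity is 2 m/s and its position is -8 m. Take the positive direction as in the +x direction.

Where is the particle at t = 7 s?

82.5 m

On each constant-a segment, Δv = aΔt and Δx = v₀Δt + ½aΔt²; chain segment to segment.
0–1 s: v starts 2 m/s; Δx = 2·1 + ½·-2·1² = 1 m; v ends 0 m/s.
1–4 s: v starts 0 m/s; Δx = 0·3 + ½·5·3² = 22.5 m; v ends 15 m/s.
4–5 s: v starts 15 m/s; Δx = 15·1 + ½·12·1² = 21 m; v ends 27 m/s.
5–7 s: v starts 27 m/s; Δx = 27·2 + ½·-4·2² = 46 m; v ends 19 m/s.
x(7) = -8 + Σ Δx = 82.5 m.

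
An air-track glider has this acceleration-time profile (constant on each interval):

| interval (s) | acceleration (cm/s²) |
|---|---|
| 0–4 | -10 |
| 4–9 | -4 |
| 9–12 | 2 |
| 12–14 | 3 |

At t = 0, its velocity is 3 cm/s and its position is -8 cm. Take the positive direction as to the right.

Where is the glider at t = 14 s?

On each constant-a segment, Δv = aΔt and Δx = v₀Δt + ½aΔt²; chain segment to segment.
0–4 s: v starts 3 cm/s; Δx = 3·4 + ½·-10·4² = -68 cm; v ends -37 cm/s.
4–9 s: v starts -37 cm/s; Δx = -37·5 + ½·-4·5² = -235 cm; v ends -57 cm/s.
9–12 s: v starts -57 cm/s; Δx = -57·3 + ½·2·3² = -162 cm; v ends -51 cm/s.
12–14 s: v starts -51 cm/s; Δx = -51·2 + ½·3·2² = -96 cm; v ends -45 cm/s.
x(14) = -8 + Σ Δx = -569 cm.

-569 cm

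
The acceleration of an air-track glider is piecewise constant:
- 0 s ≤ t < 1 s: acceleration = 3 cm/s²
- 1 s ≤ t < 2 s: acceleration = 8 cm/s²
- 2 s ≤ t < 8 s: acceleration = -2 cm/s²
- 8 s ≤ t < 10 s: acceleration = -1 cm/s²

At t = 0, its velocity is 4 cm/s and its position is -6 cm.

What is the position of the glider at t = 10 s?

On each constant-a segment, Δv = aΔt and Δx = v₀Δt + ½aΔt²; chain segment to segment.
0–1 s: v starts 4 cm/s; Δx = 4·1 + ½·3·1² = 5.5 cm; v ends 7 cm/s.
1–2 s: v starts 7 cm/s; Δx = 7·1 + ½·8·1² = 11 cm; v ends 15 cm/s.
2–8 s: v starts 15 cm/s; Δx = 15·6 + ½·-2·6² = 54 cm; v ends 3 cm/s.
8–10 s: v starts 3 cm/s; Δx = 3·2 + ½·-1·2² = 4 cm; v ends 1 cm/s.
x(10) = -6 + Σ Δx = 68.5 cm.

68.5 cm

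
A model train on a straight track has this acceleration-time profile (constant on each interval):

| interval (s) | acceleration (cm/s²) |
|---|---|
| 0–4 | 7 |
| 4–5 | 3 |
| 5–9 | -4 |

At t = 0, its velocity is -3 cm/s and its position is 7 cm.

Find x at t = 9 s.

157.5 cm

On each constant-a segment, Δv = aΔt and Δx = v₀Δt + ½aΔt²; chain segment to segment.
0–4 s: v starts -3 cm/s; Δx = -3·4 + ½·7·4² = 44 cm; v ends 25 cm/s.
4–5 s: v starts 25 cm/s; Δx = 25·1 + ½·3·1² = 26.5 cm; v ends 28 cm/s.
5–9 s: v starts 28 cm/s; Δx = 28·4 + ½·-4·4² = 80 cm; v ends 12 cm/s.
x(9) = 7 + Σ Δx = 157.5 cm.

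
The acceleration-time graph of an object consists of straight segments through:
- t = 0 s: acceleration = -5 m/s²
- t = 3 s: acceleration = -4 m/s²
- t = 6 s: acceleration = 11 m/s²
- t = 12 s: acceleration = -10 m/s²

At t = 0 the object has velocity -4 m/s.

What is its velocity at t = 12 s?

-4 m/s

Δv equals the area under the a-t graph; then v = v₀ + Δv.
0–3 s: ½(-5 + -4)(3) = -13.5 m/s
3–6 s: ½(-4 + 11)(3) = 10.5 m/s
6–12 s: ½(11 + -10)(6) = 3 m/s
Δv = 0 m/s, so v(12) = -4 + (0) = -4 m/s.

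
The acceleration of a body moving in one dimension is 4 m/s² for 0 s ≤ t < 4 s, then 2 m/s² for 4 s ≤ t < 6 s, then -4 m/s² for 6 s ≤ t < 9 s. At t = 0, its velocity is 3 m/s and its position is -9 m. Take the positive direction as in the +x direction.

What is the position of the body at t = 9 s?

128 m

On each constant-a segment, Δv = aΔt and Δx = v₀Δt + ½aΔt²; chain segment to segment.
0–4 s: v starts 3 m/s; Δx = 3·4 + ½·4·4² = 44 m; v ends 19 m/s.
4–6 s: v starts 19 m/s; Δx = 19·2 + ½·2·2² = 42 m; v ends 23 m/s.
6–9 s: v starts 23 m/s; Δx = 23·3 + ½·-4·3² = 51 m; v ends 11 m/s.
x(9) = -9 + Σ Δx = 128 m.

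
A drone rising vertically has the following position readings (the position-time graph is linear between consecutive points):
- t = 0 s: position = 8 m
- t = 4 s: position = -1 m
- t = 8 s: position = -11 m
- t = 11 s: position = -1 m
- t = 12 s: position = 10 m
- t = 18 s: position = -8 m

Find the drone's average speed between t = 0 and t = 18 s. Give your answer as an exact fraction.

29/9 m/s

Average speed = (total path length)/(elapsed time); on a piecewise-linear x-t graph the path length is Σ|Δx|.
0–4 s: |Δx| = |-1 − 8| = 9 m
4–8 s: |Δx| = |-11 − -1| = 10 m
8–11 s: |Δx| = |-1 − -11| = 10 m
11–12 s: |Δx| = |10 − -1| = 11 m
12–18 s: |Δx| = |-8 − 10| = 18 m
Total path = 58 m; average speed = 58/18 = 29/9 m/s.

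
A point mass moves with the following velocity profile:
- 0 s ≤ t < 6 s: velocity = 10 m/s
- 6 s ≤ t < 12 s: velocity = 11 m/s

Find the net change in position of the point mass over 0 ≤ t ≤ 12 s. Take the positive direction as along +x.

Displacement is the signed area under the v-t curve.
0–6 s: 10 × 6 = 60 m
6–12 s: 11 × 6 = 66 m
Net displacement = 126 m

126 m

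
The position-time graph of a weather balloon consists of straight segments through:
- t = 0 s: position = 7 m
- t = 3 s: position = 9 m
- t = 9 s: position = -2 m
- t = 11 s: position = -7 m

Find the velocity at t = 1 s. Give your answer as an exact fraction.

Velocity is the slope of the x-t graph on 0–3 s: (9 − 7)/(3 − 0) = 2/3 m/s.

2/3 m/s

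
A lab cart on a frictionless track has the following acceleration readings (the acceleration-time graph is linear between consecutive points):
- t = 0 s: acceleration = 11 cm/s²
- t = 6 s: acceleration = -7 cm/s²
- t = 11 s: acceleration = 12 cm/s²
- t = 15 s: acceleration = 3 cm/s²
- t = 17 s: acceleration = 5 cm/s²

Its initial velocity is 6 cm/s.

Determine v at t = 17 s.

Δv equals the area under the a-t graph; then v = v₀ + Δv.
0–6 s: ½(11 + -7)(6) = 12 cm/s
6–11 s: ½(-7 + 12)(5) = 12.5 cm/s
11–15 s: ½(12 + 3)(4) = 30 cm/s
15–17 s: ½(3 + 5)(2) = 8 cm/s
Δv = 62.5 cm/s, so v(17) = 6 + (62.5) = 68.5 cm/s.

68.5 cm/s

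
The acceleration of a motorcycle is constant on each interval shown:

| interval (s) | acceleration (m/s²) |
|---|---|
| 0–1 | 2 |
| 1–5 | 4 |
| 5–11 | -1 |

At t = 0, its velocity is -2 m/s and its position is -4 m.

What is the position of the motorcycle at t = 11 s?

105 m

On each constant-a segment, Δv = aΔt and Δx = v₀Δt + ½aΔt²; chain segment to segment.
0–1 s: v starts -2 m/s; Δx = -2·1 + ½·2·1² = -1 m; v ends 0 m/s.
1–5 s: v starts 0 m/s; Δx = 0·4 + ½·4·4² = 32 m; v ends 16 m/s.
5–11 s: v starts 16 m/s; Δx = 16·6 + ½·-1·6² = 78 m; v ends 10 m/s.
x(11) = -4 + Σ Δx = 105 m.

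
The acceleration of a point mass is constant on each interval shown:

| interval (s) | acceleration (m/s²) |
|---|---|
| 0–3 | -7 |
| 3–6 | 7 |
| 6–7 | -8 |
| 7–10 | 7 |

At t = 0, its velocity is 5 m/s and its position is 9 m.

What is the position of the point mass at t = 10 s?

On each constant-a segment, Δv = aΔt and Δx = v₀Δt + ½aΔt²; chain segment to segment.
0–3 s: v starts 5 m/s; Δx = 5·3 + ½·-7·3² = -16.5 m; v ends -16 m/s.
3–6 s: v starts -16 m/s; Δx = -16·3 + ½·7·3² = -16.5 m; v ends 5 m/s.
6–7 s: v starts 5 m/s; Δx = 5·1 + ½·-8·1² = 1 m; v ends -3 m/s.
7–10 s: v starts -3 m/s; Δx = -3·3 + ½·7·3² = 22.5 m; v ends 18 m/s.
x(10) = 9 + Σ Δx = -0.5 m.

-0.5 m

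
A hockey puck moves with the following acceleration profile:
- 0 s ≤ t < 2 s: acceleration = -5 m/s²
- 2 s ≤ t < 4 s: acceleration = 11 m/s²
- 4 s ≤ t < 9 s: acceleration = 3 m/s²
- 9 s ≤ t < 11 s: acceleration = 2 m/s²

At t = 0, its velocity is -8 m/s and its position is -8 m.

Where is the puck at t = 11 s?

51.5 m

On each constant-a segment, Δv = aΔt and Δx = v₀Δt + ½aΔt²; chain segment to segment.
0–2 s: v starts -8 m/s; Δx = -8·2 + ½·-5·2² = -26 m; v ends -18 m/s.
2–4 s: v starts -18 m/s; Δx = -18·2 + ½·11·2² = -14 m; v ends 4 m/s.
4–9 s: v starts 4 m/s; Δx = 4·5 + ½·3·5² = 57.5 m; v ends 19 m/s.
9–11 s: v starts 19 m/s; Δx = 19·2 + ½·2·2² = 42 m; v ends 23 m/s.
x(11) = -8 + Σ Δx = 51.5 m.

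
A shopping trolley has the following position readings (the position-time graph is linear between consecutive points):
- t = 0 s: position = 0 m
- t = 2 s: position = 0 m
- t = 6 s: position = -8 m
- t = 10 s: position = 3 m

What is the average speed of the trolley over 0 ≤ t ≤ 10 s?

Average speed = (total path length)/(elapsed time); on a piecewise-linear x-t graph the path length is Σ|Δx|.
0–2 s: |Δx| = |0 − 0| = 0 m
2–6 s: |Δx| = |-8 − 0| = 8 m
6–10 s: |Δx| = |3 − -8| = 11 m
Total path = 19 m; average speed = 19/10 = 1.9 m/s.

1.9 m/s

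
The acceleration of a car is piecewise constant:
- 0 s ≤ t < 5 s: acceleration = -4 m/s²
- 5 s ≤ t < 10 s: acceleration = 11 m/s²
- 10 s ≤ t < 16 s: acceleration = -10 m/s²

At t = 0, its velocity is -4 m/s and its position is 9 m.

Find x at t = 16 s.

-37.5 m

On each constant-a segment, Δv = aΔt and Δx = v₀Δt + ½aΔt²; chain segment to segment.
0–5 s: v starts -4 m/s; Δx = -4·5 + ½·-4·5² = -70 m; v ends -24 m/s.
5–10 s: v starts -24 m/s; Δx = -24·5 + ½·11·5² = 17.5 m; v ends 31 m/s.
10–16 s: v starts 31 m/s; Δx = 31·6 + ½·-10·6² = 6 m; v ends -29 m/s.
x(16) = 9 + Σ Δx = -37.5 m.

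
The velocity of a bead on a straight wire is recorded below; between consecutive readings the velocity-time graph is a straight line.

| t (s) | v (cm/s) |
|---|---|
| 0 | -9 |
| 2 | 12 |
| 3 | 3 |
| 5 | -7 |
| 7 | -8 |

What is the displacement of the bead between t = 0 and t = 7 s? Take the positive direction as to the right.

Net displacement equals the area under the velocity-time graph (areas below the axis count negative).
0–2 s: ½(-9 + 12)(2) = 3 cm
2–3 s: ½(12 + 3)(1) = 7.5 cm
3–5 s: ½(3 + -7)(2) = -4 cm
5–7 s: ½(-7 + -8)(2) = -15 cm
Net displacement = -8.5 cm

-8.5 cm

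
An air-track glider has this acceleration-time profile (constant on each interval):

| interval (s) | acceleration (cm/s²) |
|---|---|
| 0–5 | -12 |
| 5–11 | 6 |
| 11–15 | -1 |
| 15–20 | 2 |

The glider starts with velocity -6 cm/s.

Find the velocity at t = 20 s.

-24 cm/s

Δv equals the area under the a-t graph; then v = v₀ + Δv.
0–5 s: -12 × 5 = -60 cm/s
5–11 s: 6 × 6 = 36 cm/s
11–15 s: -1 × 4 = -4 cm/s
15–20 s: 2 × 5 = 10 cm/s
Δv = -18 cm/s, so v(20) = -6 + (-18) = -24 cm/s.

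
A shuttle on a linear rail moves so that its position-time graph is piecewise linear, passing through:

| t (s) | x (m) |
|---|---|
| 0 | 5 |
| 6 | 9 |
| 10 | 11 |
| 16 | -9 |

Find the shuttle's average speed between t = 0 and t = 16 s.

Average speed = (total path length)/(elapsed time); on a piecewise-linear x-t graph the path length is Σ|Δx|.
0–6 s: |Δx| = |9 − 5| = 4 m
6–10 s: |Δx| = |11 − 9| = 2 m
10–16 s: |Δx| = |-9 − 11| = 20 m
Total path = 26 m; average speed = 26/16 = 1.625 m/s.

1.625 m/s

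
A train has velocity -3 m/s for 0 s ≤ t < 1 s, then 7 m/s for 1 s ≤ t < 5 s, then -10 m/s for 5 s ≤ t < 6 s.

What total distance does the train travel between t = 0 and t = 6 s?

Total distance travelled is ∫|v| dt — sum the magnitudes of each area piece.
0–1 s: |-3| × 1 = 3 m
1–5 s: |7| × 4 = 28 m
5–6 s: |-10| × 1 = 10 m
Total distance = 41 m

41 m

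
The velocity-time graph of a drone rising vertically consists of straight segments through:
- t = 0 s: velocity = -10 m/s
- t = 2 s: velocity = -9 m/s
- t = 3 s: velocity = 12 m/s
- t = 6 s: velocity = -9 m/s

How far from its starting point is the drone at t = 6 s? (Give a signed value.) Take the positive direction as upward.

-13 m

Displacement is the signed area under the v-t curve.
0–2 s: ½(-10 + -9)(2) = -19 m
2–3 s: ½(-9 + 12)(1) = 1.5 m
3–6 s: ½(12 + -9)(3) = 4.5 m
Net displacement = -13 m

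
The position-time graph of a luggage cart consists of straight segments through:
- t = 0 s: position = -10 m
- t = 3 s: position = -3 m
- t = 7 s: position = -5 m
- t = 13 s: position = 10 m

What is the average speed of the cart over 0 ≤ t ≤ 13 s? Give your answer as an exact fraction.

24/13 m/s

Average speed = (total path length)/(elapsed time); on a piecewise-linear x-t graph the path length is Σ|Δx|.
0–3 s: |Δx| = |-3 − -10| = 7 m
3–7 s: |Δx| = |-5 − -3| = 2 m
7–13 s: |Δx| = |10 − -5| = 15 m
Total path = 24 m; average speed = 24/13 = 24/13 m/s.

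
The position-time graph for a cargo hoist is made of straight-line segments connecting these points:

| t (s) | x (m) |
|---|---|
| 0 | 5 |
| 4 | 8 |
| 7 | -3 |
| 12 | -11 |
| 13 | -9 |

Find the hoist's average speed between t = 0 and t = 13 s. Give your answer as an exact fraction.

Average speed = (total path length)/(elapsed time); on a piecewise-linear x-t graph the path length is Σ|Δx|.
0–4 s: |Δx| = |8 − 5| = 3 m
4–7 s: |Δx| = |-3 − 8| = 11 m
7–12 s: |Δx| = |-11 − -3| = 8 m
12–13 s: |Δx| = |-9 − -11| = 2 m
Total path = 24 m; average speed = 24/13 = 24/13 m/s.

24/13 m/s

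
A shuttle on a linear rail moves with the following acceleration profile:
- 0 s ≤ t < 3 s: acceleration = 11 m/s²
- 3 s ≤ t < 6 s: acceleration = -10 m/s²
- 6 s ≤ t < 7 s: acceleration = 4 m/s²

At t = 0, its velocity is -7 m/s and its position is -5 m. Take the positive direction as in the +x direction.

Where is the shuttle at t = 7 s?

On each constant-a segment, Δv = aΔt and Δx = v₀Δt + ½aΔt²; chain segment to segment.
0–3 s: v starts -7 m/s; Δx = -7·3 + ½·11·3² = 28.5 m; v ends 26 m/s.
3–6 s: v starts 26 m/s; Δx = 26·3 + ½·-10·3² = 33 m; v ends -4 m/s.
6–7 s: v starts -4 m/s; Δx = -4·1 + ½·4·1² = -2 m; v ends 0 m/s.
x(7) = -5 + Σ Δx = 54.5 m.

54.5 m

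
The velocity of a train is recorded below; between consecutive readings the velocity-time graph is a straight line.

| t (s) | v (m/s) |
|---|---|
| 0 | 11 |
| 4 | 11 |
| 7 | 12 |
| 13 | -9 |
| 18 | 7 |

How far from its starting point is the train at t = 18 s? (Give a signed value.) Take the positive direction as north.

82.5 m

Displacement is the signed area under the v-t curve.
0–4 s: 11 × 4 = 44 m
4–7 s: ½(11 + 12)(3) = 34.5 m
7–13 s: ½(12 + -9)(6) = 9 m
13–18 s: ½(-9 + 7)(5) = -5 m
Net displacement = 82.5 m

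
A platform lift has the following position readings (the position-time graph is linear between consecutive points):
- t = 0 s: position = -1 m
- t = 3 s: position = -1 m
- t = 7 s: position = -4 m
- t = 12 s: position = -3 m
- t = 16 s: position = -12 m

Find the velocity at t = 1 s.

0 m/s

Velocity is the slope of the x-t graph on 0–3 s: (-1 − -1)/(3 − 0) = 0 m/s.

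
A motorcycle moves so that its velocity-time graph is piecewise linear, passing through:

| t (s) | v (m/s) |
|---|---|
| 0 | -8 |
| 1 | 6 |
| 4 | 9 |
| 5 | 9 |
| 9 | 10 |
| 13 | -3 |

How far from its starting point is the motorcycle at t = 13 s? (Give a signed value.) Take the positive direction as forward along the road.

Net displacement equals the area under the velocity-time graph (areas below the axis count negative).
0–1 s: ½(-8 + 6)(1) = -1 m
1–4 s: ½(6 + 9)(3) = 22.5 m
4–5 s: 9 × 1 = 9 m
5–9 s: ½(9 + 10)(4) = 38 m
9–13 s: ½(10 + -3)(4) = 14 m
Net displacement = 82.5 m

82.5 m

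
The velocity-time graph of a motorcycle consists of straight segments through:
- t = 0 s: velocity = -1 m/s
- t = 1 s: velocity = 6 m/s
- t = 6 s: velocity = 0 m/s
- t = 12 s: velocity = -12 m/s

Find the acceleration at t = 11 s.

Acceleration is the slope of the v-t graph on 6–12 s: (-12 − 0)/(12 − 6) = -2 m/s².

-2 m/s²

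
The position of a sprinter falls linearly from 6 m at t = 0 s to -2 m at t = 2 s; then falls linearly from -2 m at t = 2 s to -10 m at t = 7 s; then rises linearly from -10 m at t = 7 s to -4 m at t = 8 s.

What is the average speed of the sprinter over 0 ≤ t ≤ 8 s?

2.75 m/s

Average speed = (total path length)/(elapsed time); on a piecewise-linear x-t graph the path length is Σ|Δx|.
0–2 s: |Δx| = |-2 − 6| = 8 m
2–7 s: |Δx| = |-10 − -2| = 8 m
7–8 s: |Δx| = |-4 − -10| = 6 m
Total path = 22 m; average speed = 22/8 = 2.75 m/s.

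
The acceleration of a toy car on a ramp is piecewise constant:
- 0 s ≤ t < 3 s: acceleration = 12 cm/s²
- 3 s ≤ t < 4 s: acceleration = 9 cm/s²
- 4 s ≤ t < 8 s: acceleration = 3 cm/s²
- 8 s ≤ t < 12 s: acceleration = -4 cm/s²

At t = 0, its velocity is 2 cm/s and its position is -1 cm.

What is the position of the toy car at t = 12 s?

On each constant-a segment, Δv = aΔt and Δx = v₀Δt + ½aΔt²; chain segment to segment.
0–3 s: v starts 2 cm/s; Δx = 2·3 + ½·12·3² = 60 cm; v ends 38 cm/s.
3–4 s: v starts 38 cm/s; Δx = 38·1 + ½·9·1² = 42.5 cm; v ends 47 cm/s.
4–8 s: v starts 47 cm/s; Δx = 47·4 + ½·3·4² = 212 cm; v ends 59 cm/s.
8–12 s: v starts 59 cm/s; Δx = 59·4 + ½·-4·4² = 204 cm; v ends 43 cm/s.
x(12) = -1 + Σ Δx = 517.5 cm.

517.5 cm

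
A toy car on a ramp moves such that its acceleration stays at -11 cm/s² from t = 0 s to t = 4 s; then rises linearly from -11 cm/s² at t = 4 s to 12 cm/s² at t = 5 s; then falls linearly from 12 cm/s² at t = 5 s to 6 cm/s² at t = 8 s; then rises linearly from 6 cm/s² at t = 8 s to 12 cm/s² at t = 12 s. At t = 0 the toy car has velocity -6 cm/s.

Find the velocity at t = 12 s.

13.5 cm/s

Δv equals the area under the a-t graph; then v = v₀ + Δv.
0–4 s: -11 × 4 = -44 cm/s
4–5 s: ½(-11 + 12)(1) = 0.5 cm/s
5–8 s: ½(12 + 6)(3) = 27 cm/s
8–12 s: ½(6 + 12)(4) = 36 cm/s
Δv = 19.5 cm/s, so v(12) = -6 + (19.5) = 13.5 cm/s.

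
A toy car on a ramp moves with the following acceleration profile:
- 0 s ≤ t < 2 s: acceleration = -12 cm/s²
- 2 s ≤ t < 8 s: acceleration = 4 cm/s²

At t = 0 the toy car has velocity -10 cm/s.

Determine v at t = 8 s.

-10 cm/s

Δv equals the area under the a-t graph; then v = v₀ + Δv.
0–2 s: -12 × 2 = -24 cm/s
2–8 s: 4 × 6 = 24 cm/s
Δv = 0 cm/s, so v(8) = -10 + (0) = -10 cm/s.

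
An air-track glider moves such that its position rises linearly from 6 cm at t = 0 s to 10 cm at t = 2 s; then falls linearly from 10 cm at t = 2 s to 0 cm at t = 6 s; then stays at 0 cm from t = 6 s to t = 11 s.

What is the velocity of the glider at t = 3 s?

Velocity is the slope of the x-t graph on 2–6 s: (0 − 10)/(6 − 2) = -2.5 cm/s.

-2.5 cm/s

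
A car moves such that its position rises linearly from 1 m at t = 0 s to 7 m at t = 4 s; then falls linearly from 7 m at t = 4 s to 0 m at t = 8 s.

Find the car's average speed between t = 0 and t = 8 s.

Average speed = (total path length)/(elapsed time); on a piecewise-linear x-t graph the path length is Σ|Δx|.
0–4 s: |Δx| = |7 − 1| = 6 m
4–8 s: |Δx| = |0 − 7| = 7 m
Total path = 13 m; average speed = 13/8 = 1.625 m/s.

1.625 m/s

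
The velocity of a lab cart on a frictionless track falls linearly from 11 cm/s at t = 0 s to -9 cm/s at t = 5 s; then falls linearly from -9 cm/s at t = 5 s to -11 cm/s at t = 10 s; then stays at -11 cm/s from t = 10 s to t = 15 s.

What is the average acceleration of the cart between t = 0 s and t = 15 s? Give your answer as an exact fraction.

-22/15 cm/s²

Average acceleration = Δv/Δt = (-11 − 11)/(15 − 0) = -22/15 cm/s².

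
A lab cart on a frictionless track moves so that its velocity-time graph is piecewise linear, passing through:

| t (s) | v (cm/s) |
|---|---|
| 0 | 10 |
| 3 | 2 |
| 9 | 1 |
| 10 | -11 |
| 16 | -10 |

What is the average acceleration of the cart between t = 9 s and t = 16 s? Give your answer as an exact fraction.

Average acceleration = Δv/Δt = (-10 − 1)/(16 − 9) = -11/7 cm/s².

-11/7 cm/s²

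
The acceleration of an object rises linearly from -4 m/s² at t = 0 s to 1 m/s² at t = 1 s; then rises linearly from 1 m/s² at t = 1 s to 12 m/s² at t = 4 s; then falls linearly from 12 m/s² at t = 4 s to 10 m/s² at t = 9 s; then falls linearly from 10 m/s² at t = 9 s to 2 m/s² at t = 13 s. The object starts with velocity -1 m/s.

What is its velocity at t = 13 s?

Δv equals the area under the a-t graph; then v = v₀ + Δv.
0–1 s: ½(-4 + 1)(1) = -1.5 m/s
1–4 s: ½(1 + 12)(3) = 19.5 m/s
4–9 s: ½(12 + 10)(5) = 55 m/s
9–13 s: ½(10 + 2)(4) = 24 m/s
Δv = 97 m/s, so v(13) = -1 + (97) = 96 m/s.

96 m/s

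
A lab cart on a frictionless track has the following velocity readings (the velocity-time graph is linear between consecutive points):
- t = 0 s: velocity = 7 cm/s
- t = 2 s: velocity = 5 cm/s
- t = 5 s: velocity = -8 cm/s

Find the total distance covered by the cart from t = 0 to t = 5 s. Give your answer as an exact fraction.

Total distance travelled is ∫|v| dt — sum the magnitudes of each area piece.
0–2 s: |½(7 + 5)(2)| = 12 cm
2–5 s: v = 0 at t = 41/13 s; triangle areas 75/26 + 96/13 = 267/26 cm
Total distance = 579/26 cm

579/26 cm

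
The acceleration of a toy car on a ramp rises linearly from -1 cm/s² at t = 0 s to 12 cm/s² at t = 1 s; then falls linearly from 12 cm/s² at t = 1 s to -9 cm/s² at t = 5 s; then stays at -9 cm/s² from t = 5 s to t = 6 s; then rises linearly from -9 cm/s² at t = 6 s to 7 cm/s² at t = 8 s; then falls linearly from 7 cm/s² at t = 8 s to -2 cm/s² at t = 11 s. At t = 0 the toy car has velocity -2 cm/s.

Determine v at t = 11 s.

Δv equals the area under the a-t graph; then v = v₀ + Δv.
0–1 s: ½(-1 + 12)(1) = 5.5 cm/s
1–5 s: ½(12 + -9)(4) = 6 cm/s
5–6 s: -9 × 1 = -9 cm/s
6–8 s: ½(-9 + 7)(2) = -2 cm/s
8–11 s: ½(7 + -2)(3) = 7.5 cm/s
Δv = 8 cm/s, so v(11) = -2 + (8) = 6 cm/s.

6 cm/s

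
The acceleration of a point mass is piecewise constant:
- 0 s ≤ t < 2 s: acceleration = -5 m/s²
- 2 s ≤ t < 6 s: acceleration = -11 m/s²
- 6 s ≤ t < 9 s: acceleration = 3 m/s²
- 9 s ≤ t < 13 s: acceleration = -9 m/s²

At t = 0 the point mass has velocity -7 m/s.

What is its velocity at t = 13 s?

Δv equals the area under the a-t graph; then v = v₀ + Δv.
0–2 s: -5 × 2 = -10 m/s
2–6 s: -11 × 4 = -44 m/s
6–9 s: 3 × 3 = 9 m/s
9–13 s: -9 × 4 = -36 m/s
Δv = -81 m/s, so v(13) = -7 + (-81) = -88 m/s.

-88 m/s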